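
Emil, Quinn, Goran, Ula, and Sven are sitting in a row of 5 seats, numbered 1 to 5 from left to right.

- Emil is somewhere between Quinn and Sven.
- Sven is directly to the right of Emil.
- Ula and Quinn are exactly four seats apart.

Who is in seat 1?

Quinn

With clue 1, Emil is ruled out for seat 1.
With clues 1–2, Sven is ruled out for seat 1.
With clues 1–3, Goran and Ula are ruled out for seat 1.
So seat 1 is Quinn.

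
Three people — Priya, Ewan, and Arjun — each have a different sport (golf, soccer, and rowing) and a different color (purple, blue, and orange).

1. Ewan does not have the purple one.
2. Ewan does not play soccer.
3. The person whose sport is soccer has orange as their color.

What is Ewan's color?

Clue 1 rules out purple for Ewan's color.
With clues 1–3, orange is impossible for Ewan's color.
That leaves blue.

blue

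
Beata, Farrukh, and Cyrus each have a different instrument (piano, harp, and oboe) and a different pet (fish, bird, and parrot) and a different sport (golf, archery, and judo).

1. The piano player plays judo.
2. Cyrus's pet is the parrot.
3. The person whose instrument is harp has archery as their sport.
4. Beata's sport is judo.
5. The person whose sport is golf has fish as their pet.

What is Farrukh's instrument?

oboe

With clues 1–4, piano is impossible for Farrukh's instrument.
With clues 1–5, harp is impossible for Farrukh's instrument.
That leaves oboe.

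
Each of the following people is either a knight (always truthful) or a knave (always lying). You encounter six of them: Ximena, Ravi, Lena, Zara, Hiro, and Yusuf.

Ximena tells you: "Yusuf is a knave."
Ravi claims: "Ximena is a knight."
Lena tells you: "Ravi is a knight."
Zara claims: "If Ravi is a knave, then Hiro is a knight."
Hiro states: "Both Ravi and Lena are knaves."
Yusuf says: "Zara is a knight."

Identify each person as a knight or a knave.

Ximena: knave, Ravi: knave, Lena: knave, Zara: knight, Hiro: knight, Yusuf: knight

Consider Ximena. Suppose Ximena is a knight.
Then no assignment of the remaining roles makes every statement match its speaker's type — contradiction.
So Ximena is a knave.
With that fixed, Ravi's statement is false, so Ravi is a knave.
With that fixed, Lena's statement is false, so Lena is a knave.
With that fixed, Hiro's statement is true, so Hiro is a knight.
With that fixed, Zara's statement is true, so Zara is a knight.
With that fixed, Yusuf's statement is true, so Yusuf is a knight.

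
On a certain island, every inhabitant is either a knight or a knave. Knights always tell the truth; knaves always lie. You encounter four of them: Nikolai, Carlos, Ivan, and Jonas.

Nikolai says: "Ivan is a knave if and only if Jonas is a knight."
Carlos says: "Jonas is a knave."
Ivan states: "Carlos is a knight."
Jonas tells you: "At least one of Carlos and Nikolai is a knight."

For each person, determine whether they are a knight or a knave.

Consider Nikolai. Suppose Nikolai is a knave.
Then no assignment of the remaining roles makes every statement match its speaker's type — contradiction.
So Nikolai is a knight.
With that fixed, Jonas's statement is true, so Jonas is a knight.
With that fixed, Carlos's statement is false, so Carlos is a knave.
With that fixed, Ivan's statement is false, so Ivan is a knave.

Nikolai: knight, Carlos: knave, Ivan: knave, Jonas: knight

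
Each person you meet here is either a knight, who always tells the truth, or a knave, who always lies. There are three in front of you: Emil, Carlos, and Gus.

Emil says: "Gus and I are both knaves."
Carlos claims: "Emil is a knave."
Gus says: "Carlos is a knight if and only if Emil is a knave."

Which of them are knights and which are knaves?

Emil: knave, Carlos: knight, Gus: knight

Consider Emil. Suppose Emil is a knight.
Then Emil's own statement would have to be true, but it can't be — contradiction.
So Emil is a knave.
With that fixed, Carlos's statement is true, so Carlos is a knight.
With that fixed, Gus's statement is true, so Gus is a knight.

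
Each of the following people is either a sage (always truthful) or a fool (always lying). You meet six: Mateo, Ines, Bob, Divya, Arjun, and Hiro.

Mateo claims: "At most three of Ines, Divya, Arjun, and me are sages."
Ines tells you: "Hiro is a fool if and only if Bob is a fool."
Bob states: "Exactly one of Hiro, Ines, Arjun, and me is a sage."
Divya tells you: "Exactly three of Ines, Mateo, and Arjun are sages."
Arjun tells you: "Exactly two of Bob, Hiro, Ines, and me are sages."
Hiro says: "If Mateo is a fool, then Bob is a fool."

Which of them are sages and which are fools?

Consider Mateo. Suppose Mateo is a fool.
Then Mateo's own statement would have to be false, but it can't be — contradiction.
So Mateo is a sage.
With that fixed, Hiro's statement is true, so Hiro is a sage.
Consider Ines. Suppose Ines is a sage.
Then no assignment of the remaining roles makes every statement match its speaker's type — contradiction.
So Ines is a fool.
With that fixed, Divya's statement is false, so Divya is a fool.
Consider Bob. Suppose Bob is a sage.
Then Ines's statement comes out true, contradicting Ines being a fool.
So Bob is a fool.
Consider Arjun. Suppose Arjun is a fool.
Then Bob's statement comes out true, contradicting Bob being a fool.
So Arjun is a sage.

Mateo: sage, Ines: fool, Bob: fool, Divya: fool, Arjun: sage, Hiro: sage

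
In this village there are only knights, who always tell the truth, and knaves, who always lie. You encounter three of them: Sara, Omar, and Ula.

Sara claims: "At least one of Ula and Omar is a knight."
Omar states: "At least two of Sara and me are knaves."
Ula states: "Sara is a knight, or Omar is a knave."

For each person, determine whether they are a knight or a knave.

Sara: knight, Omar: knave, Ula: knight

Consider Sara. Suppose Sara is a knave.
Then whichever role Omar has, Omar's statement has the wrong truth value — contradiction.
So Sara is a knight.
With that fixed, Omar's statement is false, so Omar is a knave.
With that fixed, Ula's statement is true, so Ula is a knight.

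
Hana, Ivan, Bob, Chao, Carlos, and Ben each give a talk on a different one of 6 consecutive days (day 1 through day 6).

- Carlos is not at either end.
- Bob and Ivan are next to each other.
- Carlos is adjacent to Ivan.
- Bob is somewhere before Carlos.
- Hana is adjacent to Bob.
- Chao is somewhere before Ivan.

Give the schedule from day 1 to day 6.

Chao, Hana, Bob, Ivan, Carlos, Ben

From clue 1: Carlos is in {2,3,4,5}.
From clues 1–3: Ivan is in {2,3,4,5}.
From clues 1–4: Ivan is in {2,3,4}.
From clues 1–5: Hana is in {1,2}.
From clues 1–6: Chao → day 1, Hana → day 2, Bob → day 3, Ivan → day 4, Carlos → day 5, Ben → day 6.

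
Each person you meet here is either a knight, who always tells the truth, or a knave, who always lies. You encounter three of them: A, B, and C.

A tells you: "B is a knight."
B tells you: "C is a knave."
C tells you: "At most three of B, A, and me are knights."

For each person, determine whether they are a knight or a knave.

Regardless of anyone's role, C's statement is true, so C is a knight.
With that fixed, B's statement is false, so B is a knave.
With that fixed, A's statement is false, so A is a knave.

A: knave, B: knave, C: knight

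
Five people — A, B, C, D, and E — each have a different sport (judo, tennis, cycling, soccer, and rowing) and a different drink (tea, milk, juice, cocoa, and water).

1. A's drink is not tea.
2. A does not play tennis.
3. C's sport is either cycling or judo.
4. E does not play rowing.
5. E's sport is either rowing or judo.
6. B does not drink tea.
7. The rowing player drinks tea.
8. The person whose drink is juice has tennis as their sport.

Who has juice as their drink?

With clues 1–7, D is impossible for the one with drink juice.
With clues 1–8, A, C, and E are impossible for the one with drink juice.
That leaves B.

B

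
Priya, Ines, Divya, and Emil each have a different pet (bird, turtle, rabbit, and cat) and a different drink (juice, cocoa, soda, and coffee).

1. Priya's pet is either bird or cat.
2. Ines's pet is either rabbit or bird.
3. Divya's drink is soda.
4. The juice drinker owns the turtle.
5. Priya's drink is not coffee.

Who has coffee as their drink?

With clues 1–3, Divya is impossible for the one with drink coffee.
With clues 1–4, Emil is impossible for the one with drink coffee.
With clues 1–5, Priya is impossible for the one with drink coffee.
That leaves Ines.

Ines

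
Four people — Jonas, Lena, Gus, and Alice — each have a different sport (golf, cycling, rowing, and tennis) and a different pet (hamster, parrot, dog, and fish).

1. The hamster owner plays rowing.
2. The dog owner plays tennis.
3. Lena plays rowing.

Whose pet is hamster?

With clues 1–3, Alice, Gus, and Jonas are impossible for the one with pet hamster.
That leaves Lena.

Lena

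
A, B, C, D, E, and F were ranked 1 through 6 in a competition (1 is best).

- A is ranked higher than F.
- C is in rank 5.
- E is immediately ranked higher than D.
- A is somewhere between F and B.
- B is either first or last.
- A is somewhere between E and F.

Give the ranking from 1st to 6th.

From clue 1: A is in {1,2,3,4,5}.
From clues 1–2: C → rank 5.
From clues 1–3: D is in {2,3,4}.
From clues 1–4: F → rank 6.
From clues 1–5: B → rank 1.
From clues 1–6: E → rank 2, D → rank 3, A → rank 4.

B, E, D, A, C, F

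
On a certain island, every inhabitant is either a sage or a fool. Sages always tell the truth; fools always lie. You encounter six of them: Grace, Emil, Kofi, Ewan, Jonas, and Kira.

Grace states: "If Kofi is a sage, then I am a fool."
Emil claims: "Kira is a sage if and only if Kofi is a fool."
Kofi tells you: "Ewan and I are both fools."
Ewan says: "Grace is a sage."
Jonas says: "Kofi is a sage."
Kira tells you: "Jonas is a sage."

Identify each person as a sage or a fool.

Consider Grace. Suppose Grace is a fool.
Then Grace's own statement would have to be false, but it can't be — contradiction.
So Grace is a sage.
With that fixed, Ewan's statement is true, so Ewan is a sage.
With that fixed, Kofi's statement is false, so Kofi is a fool.
With that fixed, Jonas's statement is false, so Jonas is a fool.
With that fixed, Kira's statement is false, so Kira is a fool.
With that fixed, Emil's statement is false, so Emil is a fool.

Grace: sage, Emil: fool, Kofi: fool, Ewan: sage, Jonas: fool, Kira: fool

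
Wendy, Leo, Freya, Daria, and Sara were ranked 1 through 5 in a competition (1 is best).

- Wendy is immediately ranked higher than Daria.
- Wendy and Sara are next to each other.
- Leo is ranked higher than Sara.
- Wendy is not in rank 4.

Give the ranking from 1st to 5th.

From clue 1: Wendy is in {1,2,3,4}.
From clues 1–2: Wendy is in {2,3,4}.
From clues 1–3: Wendy is in {3,4}.
From clues 1–4: Leo → rank 1, Sara → rank 2, Wendy → rank 3, Daria → rank 4, Freya → rank 5.

Leo, Sara, Wendy, Daria, Freya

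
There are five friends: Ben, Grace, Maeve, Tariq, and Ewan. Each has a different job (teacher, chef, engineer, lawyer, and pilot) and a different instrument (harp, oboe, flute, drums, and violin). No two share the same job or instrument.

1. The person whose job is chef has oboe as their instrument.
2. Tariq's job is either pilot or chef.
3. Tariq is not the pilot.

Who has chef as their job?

With clues 1–3, Ben, Ewan, Grace, and Maeve are impossible for the one with job chef.
That leaves Tariq.

Tariq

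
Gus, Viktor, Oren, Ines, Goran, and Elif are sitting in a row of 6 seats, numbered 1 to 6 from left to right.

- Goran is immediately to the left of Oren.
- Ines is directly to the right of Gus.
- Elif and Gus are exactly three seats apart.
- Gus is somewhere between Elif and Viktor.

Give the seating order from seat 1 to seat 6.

From clue 1: Oren is in {2,3,4,5,6}.
From clues 1–2: Gus is in {1,2,3,4,5}.
From clues 1–3: Gus is in {1,3,4,5}.
From clues 1–4: Elif → seat 1, Goran → seat 2, Oren → seat 3, Gus → seat 4, Ines → seat 5, Viktor → seat 6.

Elif, Goran, Oren, Gus, Ines, Viktor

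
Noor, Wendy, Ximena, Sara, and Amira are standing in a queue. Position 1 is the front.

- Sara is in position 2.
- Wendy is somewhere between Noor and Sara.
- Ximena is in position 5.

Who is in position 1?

Amira

With clue 1, Sara is ruled out for position 1.
With clues 1–2, Noor and Wendy are ruled out for position 1.
With clues 1–3, Ximena is ruled out for position 1.
So position 1 is Amira.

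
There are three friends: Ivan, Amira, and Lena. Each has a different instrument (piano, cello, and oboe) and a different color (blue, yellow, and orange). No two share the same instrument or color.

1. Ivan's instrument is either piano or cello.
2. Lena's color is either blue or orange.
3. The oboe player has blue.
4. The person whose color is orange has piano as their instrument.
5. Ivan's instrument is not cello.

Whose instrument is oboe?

Lena

Clue 1 rules out Ivan for the one with instrument oboe.
With clues 1–5, Amira is impossible for the one with instrument oboe.
That leaves Lena.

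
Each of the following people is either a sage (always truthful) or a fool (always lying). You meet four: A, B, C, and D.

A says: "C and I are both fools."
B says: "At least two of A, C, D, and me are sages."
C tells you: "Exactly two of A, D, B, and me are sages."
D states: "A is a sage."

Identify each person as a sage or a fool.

A: fool, B: sage, C: sage, D: fool

Consider A. Suppose A is a sage.
Then A's own statement would have to be true, but it can't be — contradiction.
So A is a fool.
With that fixed, D's statement is false, so D is a fool.
Consider B. Suppose B is a fool.
Then no assignment of the remaining roles makes every statement match its speaker's type — contradiction.
So B is a sage.
Consider C. Suppose C is a fool.
Then A's statement comes out true, contradicting A being a fool.
So C is a sage.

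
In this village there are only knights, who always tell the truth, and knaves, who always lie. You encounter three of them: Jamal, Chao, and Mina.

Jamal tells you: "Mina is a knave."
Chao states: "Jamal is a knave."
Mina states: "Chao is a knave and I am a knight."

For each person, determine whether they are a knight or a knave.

Consider Jamal. Suppose Jamal is a knave.
Then no assignment of the remaining roles makes every statement match its speaker's type — contradiction.
So Jamal is a knight.
With that fixed, Chao's statement is false, so Chao is a knave.
Consider Mina. Suppose Mina is a knight.
Then Jamal's statement comes out false, contradicting Jamal being a knight.
So Mina is a knave.

Jamal: knight, Chao: knave, Mina: knave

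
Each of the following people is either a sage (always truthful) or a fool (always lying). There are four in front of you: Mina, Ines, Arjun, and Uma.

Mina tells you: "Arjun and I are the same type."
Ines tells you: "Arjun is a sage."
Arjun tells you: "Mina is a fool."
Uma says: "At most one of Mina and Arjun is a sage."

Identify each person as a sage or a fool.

Mina: fool, Ines: sage, Arjun: sage, Uma: sage

Consider Mina. Suppose Mina is a sage.
Then no assignment of the remaining roles makes every statement match its speaker's type — contradiction.
So Mina is a fool.
With that fixed, Arjun's statement is true, so Arjun is a sage.
With that fixed, Uma's statement is true, so Uma is a sage.
With that fixed, Ines's statement is true, so Ines is a sage.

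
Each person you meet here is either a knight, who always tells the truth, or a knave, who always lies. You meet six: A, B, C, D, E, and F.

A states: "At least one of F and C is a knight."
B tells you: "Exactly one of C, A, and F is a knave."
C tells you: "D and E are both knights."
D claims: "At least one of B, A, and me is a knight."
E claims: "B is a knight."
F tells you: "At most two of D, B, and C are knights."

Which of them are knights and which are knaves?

Consider A. Suppose A is a knave.
Then no assignment of the remaining roles makes every statement match its speaker's type — contradiction.
So A is a knight.
With that fixed, D's statement is true, so D is a knight.
Consider B. Suppose B is a knave.
Then no assignment of the remaining roles makes every statement match its speaker's type — contradiction.
So B is a knight.
With that fixed, E's statement is true, so E is a knight.
With that fixed, C's statement is true, so C is a knight.
With that fixed, F's statement is false, so F is a knave.

A: knight, B: knight, C: knight, D: knight, E: knight, F: knave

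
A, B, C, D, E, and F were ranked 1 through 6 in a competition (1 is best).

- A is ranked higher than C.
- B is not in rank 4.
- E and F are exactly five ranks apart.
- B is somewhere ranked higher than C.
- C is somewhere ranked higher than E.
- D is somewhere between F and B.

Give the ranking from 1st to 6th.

F, D, B, A, C, E

From clue 1: A is in {1,2,3,4,5}.
From clues 1–3: E is in {1,6}.
From clues 1–4: B is in {2,3}.
From clues 1–5: F → rank 1, E → rank 6.
From clues 1–6: D → rank 2, B → rank 3, A → rank 4, C → rank 5.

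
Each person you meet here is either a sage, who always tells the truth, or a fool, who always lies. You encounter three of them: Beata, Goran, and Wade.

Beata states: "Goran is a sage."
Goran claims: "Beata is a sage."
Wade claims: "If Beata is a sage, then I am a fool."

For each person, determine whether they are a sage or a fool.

Consider Beata. Suppose Beata is a sage.
Then whichever role Wade has, Wade's statement has the wrong truth value — contradiction.
So Beata is a fool.
With that fixed, Goran's statement is false, so Goran is a fool.
With that fixed, Wade's statement is true, so Wade is a sage.

Beata: fool, Goran: fool, Wade: sage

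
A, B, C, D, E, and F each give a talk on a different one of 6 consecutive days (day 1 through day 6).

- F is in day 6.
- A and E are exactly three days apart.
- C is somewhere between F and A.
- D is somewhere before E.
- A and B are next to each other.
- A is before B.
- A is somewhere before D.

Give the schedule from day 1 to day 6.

From clue 1: F → day 6.
From clues 1–2: A is in {1,2,4,5}.
From clues 1–3: A is in {1,2,4}.
From clues 1–4: A is in {1,2}.
From clues 1–7: A → day 1, B → day 2, D → day 3, E → day 4, C → day 5.

A, B, D, E, C, F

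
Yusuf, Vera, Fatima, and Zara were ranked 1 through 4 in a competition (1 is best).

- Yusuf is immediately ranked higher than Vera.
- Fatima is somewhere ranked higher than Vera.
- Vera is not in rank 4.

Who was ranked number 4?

Zara

With clue 1, Yusuf is ruled out for rank 4.
With clues 1–2, Fatima is ruled out for rank 4.
With clues 1–3, Vera is ruled out for rank 4.
So rank 4 is Zara.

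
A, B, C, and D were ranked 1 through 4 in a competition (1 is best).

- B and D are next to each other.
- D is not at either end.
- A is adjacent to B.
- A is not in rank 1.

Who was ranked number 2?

D

With clues 1–3, A and C are ruled out for rank 2.
With clues 1–4, B is ruled out for rank 2.
So rank 2 is D.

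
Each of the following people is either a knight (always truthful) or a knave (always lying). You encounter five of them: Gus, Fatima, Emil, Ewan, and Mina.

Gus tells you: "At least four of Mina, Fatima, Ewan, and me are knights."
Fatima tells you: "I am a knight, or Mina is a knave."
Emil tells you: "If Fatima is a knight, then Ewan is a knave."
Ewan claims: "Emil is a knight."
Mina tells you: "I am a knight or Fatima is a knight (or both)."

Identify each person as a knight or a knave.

Consider Gus. Suppose Gus is a knight.
Then no assignment of the remaining roles makes every statement match its speaker's type — contradiction.
So Gus is a knave.
Consider Fatima. Suppose Fatima is a knight.
Then no assignment of the remaining roles makes every statement match its speaker's type — contradiction.
So Fatima is a knave.
With that fixed, Emil's statement is true, so Emil is a knight.
With that fixed, Ewan's statement is true, so Ewan is a knight.
Consider Mina. Suppose Mina is a knave.
Then Fatima's statement comes out true, contradicting Fatima being a knave.
So Mina is a knight.

Gus: knave, Fatima: knave, Emil: knight, Ewan: knight, Mina: knight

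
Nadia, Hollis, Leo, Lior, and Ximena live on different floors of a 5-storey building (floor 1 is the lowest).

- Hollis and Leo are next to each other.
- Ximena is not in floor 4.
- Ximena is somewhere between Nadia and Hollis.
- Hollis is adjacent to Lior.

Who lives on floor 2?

With clues 1–4, Hollis, Leo, Lior, and Nadia are ruled out for floor 2.
So floor 2 is Ximena.

Ximena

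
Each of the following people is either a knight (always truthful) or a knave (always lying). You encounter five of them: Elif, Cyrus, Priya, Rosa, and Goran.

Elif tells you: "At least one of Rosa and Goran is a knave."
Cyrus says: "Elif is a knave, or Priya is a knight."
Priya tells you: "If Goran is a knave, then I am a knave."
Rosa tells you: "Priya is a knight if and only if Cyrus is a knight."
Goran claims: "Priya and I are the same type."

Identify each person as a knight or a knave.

Elif: knave, Cyrus: knight, Priya: knight, Rosa: knight, Goran: knight

Consider Elif. Suppose Elif is a knight.
Then no assignment of the remaining roles makes every statement match its speaker's type — contradiction.
So Elif is a knave.
With that fixed, Cyrus's statement is true, so Cyrus is a knight.
Consider Priya. Suppose Priya is a knave.
Then Priya's own statement would have to be false, but it can't be — contradiction.
So Priya is a knight.
With that fixed, Rosa's statement is true, so Rosa is a knight.
Consider Goran. Suppose Goran is a knave.
Then Elif's statement comes out true, contradicting Elif being a knave.
So Goran is a knight.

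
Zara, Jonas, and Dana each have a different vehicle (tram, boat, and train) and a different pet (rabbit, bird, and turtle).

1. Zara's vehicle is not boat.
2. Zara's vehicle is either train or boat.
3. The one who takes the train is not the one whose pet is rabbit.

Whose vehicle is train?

With clues 1–2, Dana and Jonas are impossible for the one with vehicle train.
That leaves Zara.

Zara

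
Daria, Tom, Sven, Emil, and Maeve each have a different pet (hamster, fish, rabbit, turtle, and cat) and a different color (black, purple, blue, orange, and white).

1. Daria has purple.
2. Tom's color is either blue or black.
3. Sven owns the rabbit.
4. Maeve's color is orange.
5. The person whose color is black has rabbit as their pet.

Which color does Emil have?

white

Clue 1 rules out purple for Emil's color.
With clues 1–4, orange is impossible for Emil's color.
With clues 1–5, black and blue are impossible for Emil's color.
That leaves white.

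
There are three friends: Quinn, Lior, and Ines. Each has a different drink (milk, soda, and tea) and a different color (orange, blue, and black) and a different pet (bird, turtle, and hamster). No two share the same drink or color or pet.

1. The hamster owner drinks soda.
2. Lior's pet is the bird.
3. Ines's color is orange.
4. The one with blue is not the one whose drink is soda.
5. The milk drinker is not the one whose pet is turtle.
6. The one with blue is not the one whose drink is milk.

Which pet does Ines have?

With clues 1–2, bird is impossible for Ines's pet.
With clues 1–6, turtle is impossible for Ines's pet.
That leaves hamster.

hamster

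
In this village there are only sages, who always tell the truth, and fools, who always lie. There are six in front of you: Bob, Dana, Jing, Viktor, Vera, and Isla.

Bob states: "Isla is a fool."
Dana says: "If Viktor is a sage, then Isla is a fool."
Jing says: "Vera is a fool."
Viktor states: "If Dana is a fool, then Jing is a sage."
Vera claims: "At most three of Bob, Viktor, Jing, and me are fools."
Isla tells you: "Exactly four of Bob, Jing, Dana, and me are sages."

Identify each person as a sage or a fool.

Bob: sage, Dana: sage, Jing: fool, Viktor: sage, Vera: sage, Isla: fool

Consider Bob. Suppose Bob is a fool.
Then no assignment of the remaining roles makes every statement match its speaker's type — contradiction.
So Bob is a sage.
With that fixed, Vera's statement is true, so Vera is a sage.
With that fixed, Jing's statement is false, so Jing is a fool.
With that fixed, Isla's statement is false, so Isla is a fool.
With that fixed, Dana's statement is true, so Dana is a sage.
With that fixed, Viktor's statement is true, so Viktor is a sage.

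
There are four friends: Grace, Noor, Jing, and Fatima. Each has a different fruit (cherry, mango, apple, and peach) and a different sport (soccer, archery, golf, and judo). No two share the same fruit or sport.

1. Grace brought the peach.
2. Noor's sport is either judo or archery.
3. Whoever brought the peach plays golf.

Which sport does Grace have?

With clues 1–3, archery, judo, and soccer are impossible for Grace's sport.
That leaves golf.

golf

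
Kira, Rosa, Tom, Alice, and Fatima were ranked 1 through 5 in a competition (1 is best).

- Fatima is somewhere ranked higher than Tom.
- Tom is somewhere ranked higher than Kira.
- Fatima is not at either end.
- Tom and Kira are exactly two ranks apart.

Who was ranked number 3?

Tom

With clues 1–3, Kira is ruled out for rank 3.
With clues 1–4, Alice, Fatima, and Rosa are ruled out for rank 3.
So rank 3 is Tom.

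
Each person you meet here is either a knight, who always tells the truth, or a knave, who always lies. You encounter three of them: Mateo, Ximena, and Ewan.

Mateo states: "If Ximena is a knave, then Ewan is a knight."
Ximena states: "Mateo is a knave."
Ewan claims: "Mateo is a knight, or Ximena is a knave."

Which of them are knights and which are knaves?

Consider Mateo. Suppose Mateo is a knave.
Then no assignment of the remaining roles makes every statement match its speaker's type — contradiction.
So Mateo is a knight.
With that fixed, Ximena's statement is false, so Ximena is a knave.
With that fixed, Ewan's statement is true, so Ewan is a knight.

Mateo: knight, Ximena: knave, Ewan: knight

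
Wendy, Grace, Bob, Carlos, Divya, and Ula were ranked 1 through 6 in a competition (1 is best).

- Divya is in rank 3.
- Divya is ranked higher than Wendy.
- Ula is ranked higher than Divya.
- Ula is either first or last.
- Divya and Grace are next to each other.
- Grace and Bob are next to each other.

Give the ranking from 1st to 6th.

Ula, Carlos, Divya, Grace, Bob, Wendy

From clue 1: Divya → rank 3.
From clues 1–2: Wendy is in {4,5,6}.
From clues 1–3: Ula is in {1,2}.
From clues 1–4: Ula → rank 1.
From clues 1–5: Grace is in {2,4}.
From clues 1–6: Carlos → rank 2, Grace → rank 4, Bob → rank 5, Wendy → rank 6.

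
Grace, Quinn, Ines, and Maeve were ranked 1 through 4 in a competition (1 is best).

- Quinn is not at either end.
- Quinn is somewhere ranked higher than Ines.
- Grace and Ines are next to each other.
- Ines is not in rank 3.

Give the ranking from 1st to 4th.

From clue 1: Quinn is in {2,3}.
From clues 1–3: Maeve → rank 1, Quinn → rank 2.
From clues 1–4: Grace → rank 3, Ines → rank 4.

Maeve, Quinn, Grace, Ines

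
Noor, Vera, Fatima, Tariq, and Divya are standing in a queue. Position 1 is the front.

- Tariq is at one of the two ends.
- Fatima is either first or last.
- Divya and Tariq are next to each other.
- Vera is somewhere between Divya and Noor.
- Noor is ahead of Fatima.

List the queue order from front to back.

Tariq, Divya, Vera, Noor, Fatima

From clue 1: Tariq is in {1,5}.
From clues 1–2: Fatima is in {1,5}.
From clues 1–4: Vera → position 3.
From clues 1–5: Tariq → position 1, Divya → position 2, Noor → position 4, Fatima → position 5.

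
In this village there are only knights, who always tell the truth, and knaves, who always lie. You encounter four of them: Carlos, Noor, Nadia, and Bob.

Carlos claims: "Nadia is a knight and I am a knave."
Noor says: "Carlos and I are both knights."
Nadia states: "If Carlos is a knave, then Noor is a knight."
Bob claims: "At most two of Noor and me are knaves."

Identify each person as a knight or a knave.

Carlos: knave, Noor: knave, Nadia: knave, Bob: knight

Regardless of anyone's role, Bob's statement is true, so Bob is a knight.
Consider Carlos. Suppose Carlos is a knight.
Then Carlos's own statement would have to be true, but it can't be — contradiction.
So Carlos is a knave.
With that fixed, Noor's statement is false, so Noor is a knave.
With that fixed, Nadia's statement is false, so Nadia is a knave.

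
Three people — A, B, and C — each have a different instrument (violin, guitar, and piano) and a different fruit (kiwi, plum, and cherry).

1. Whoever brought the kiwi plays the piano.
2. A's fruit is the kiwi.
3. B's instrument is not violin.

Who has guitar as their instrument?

B

With clues 1–2, A is impossible for the one with instrument guitar.
With clues 1–3, C is impossible for the one with instrument guitar.
That leaves B.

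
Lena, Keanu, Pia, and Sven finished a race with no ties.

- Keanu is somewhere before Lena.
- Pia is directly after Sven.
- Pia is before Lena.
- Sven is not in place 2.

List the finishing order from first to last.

Sven, Pia, Keanu, Lena

From clue 1: Lena is in {2,3,4}.
From clues 1–2: Lena is in {2,4}.
From clues 1–3: Lena → place 4.
From clues 1–4: Sven → place 1, Pia → place 2, Keanu → place 3.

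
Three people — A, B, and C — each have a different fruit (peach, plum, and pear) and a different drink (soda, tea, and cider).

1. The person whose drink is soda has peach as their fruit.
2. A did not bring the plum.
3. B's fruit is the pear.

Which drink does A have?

With clues 1–3, cider and tea are impossible for A's drink.
That leaves soda.

soda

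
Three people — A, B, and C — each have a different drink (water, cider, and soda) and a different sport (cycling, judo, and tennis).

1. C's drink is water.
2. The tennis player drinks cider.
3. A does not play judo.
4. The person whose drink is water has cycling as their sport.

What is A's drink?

Clue 1 rules out water for A's drink.
With clues 1–4, soda is impossible for A's drink.
That leaves cider.

cider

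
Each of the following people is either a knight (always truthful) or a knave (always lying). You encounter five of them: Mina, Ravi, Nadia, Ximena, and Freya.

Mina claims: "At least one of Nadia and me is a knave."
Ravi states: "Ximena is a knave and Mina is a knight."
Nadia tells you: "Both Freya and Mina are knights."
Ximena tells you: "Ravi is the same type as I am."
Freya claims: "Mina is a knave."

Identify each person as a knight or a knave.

Mina: knight, Ravi: knight, Nadia: knave, Ximena: knave, Freya: knave

Consider Mina. Suppose Mina is a knave.
Then Mina's own statement would have to be false, but it can't be — contradiction.
So Mina is a knight.
With that fixed, Freya's statement is false, so Freya is a knave.
With that fixed, Nadia's statement is false, so Nadia is a knave.
Consider Ravi. Suppose Ravi is a knave.
Then whichever role Ximena has, Ximena's statement has the wrong truth value — contradiction.
So Ravi is a knight.
Consider Ximena. Suppose Ximena is a knight.
Then Ravi's statement comes out false, contradicting Ravi being a knight.
So Ximena is a knave.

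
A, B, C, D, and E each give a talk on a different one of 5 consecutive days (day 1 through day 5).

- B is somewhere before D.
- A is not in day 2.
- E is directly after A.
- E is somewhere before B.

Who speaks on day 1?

With clue 1, D is ruled out for day 1.
With clues 1–3, E is ruled out for day 1.
With clues 1–4, B and C are ruled out for day 1.
So day 1 is A.

A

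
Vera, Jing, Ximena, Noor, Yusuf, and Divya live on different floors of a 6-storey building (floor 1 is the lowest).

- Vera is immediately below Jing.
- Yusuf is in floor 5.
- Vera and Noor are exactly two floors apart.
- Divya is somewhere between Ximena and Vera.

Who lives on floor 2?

Jing

With clues 1–2, Yusuf is ruled out for floor 2.
With clues 1–3, Noor is ruled out for floor 2.
With clues 1–4, Divya, Vera, and Ximena are ruled out for floor 2.
So floor 2 is Jing.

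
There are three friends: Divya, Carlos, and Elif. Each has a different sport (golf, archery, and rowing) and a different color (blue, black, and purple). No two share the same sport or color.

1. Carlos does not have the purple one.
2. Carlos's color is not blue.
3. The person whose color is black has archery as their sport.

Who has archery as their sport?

Carlos

With clues 1–3, Divya and Elif are impossible for the one with sport archery.
That leaves Carlos.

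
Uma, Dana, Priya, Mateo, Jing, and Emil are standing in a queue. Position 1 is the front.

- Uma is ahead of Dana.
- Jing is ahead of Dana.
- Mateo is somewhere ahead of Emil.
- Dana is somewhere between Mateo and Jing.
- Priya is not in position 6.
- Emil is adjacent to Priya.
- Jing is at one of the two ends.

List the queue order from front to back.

Jing, Uma, Dana, Mateo, Priya, Emil

From clue 1: Uma is in {1,2,3,4,5}.
From clues 1–2: Dana is in {3,4,5,6}.
From clues 1–4: Dana is in {3,4}.
From clues 1–5: Emil → position 6.
From clues 1–6: Dana → position 3, Mateo → position 4, Priya → position 5.
From clues 1–7: Jing → position 1, Uma → position 2.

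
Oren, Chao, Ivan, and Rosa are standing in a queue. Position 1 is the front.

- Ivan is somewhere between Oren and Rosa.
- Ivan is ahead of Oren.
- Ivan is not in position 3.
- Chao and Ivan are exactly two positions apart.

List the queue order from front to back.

From clue 1: Ivan is in {2,3}.
From clues 1–2: Oren is in {3,4}.
From clues 1–3: Rosa → position 1, Ivan → position 2.
From clues 1–4: Oren → position 3, Chao → position 4.

Rosa, Ivan, Oren, Chao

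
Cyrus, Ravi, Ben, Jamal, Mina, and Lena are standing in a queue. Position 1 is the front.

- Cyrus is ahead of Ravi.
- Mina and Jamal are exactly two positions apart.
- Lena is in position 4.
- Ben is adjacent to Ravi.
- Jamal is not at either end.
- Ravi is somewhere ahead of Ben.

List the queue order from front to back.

Mina, Cyrus, Jamal, Lena, Ravi, Ben

From clue 1: Cyrus is in {1,2,3,4,5}.
From clues 1–3: Lena → position 4.
From clues 1–4: Cyrus → position 2.
From clues 1–5: Mina → position 1, Jamal → position 3.
From clues 1–6: Ravi → position 5, Ben → position 6.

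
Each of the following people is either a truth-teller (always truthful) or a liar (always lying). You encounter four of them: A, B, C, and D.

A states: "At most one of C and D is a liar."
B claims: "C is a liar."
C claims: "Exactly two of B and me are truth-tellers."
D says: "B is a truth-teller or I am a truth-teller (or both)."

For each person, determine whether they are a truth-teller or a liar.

Consider A. Suppose A is a liar.
Then no assignment of the remaining roles makes every statement match its speaker's type — contradiction.
So A is a truth-teller.
Consider B. Suppose B is a liar.
Then no assignment of the remaining roles makes every statement match its speaker's type — contradiction.
So B is a truth-teller.
With that fixed, D's statement is true, so D is a truth-teller.
Consider C. Suppose C is a truth-teller.
Then B's statement comes out false, contradicting B being a truth-teller.
So C is a liar.

A: truth-teller, B: truth-teller, C: liar, D: truth-teller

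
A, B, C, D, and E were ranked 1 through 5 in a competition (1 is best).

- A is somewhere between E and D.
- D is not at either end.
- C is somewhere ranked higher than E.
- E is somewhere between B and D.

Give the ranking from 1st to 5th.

From clue 1: A is in {2,3,4}.
From clues 1–3: A is in {3,4}.
From clues 1–4: C → rank 1, D → rank 2, A → rank 3, E → rank 4, B → rank 5.

C, D, A, E, B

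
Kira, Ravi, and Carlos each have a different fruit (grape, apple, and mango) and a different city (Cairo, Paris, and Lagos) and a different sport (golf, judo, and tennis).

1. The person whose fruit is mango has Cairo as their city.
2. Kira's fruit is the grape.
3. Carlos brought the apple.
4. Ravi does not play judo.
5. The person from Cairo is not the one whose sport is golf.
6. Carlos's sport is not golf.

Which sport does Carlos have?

With clues 1–5, tennis is impossible for Carlos's sport.
With clues 1–6, golf is impossible for Carlos's sport.
That leaves judo.

judo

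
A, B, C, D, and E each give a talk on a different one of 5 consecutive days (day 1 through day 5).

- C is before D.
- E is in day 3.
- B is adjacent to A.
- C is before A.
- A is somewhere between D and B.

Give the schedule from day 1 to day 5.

From clue 1: C is in {1,2,3,4}.
From clues 1–2: E → day 3.
From clues 1–3: C is in {1,4}.
From clues 1–4: C → day 1, D → day 2.
From clues 1–5: A → day 4, B → day 5.

C, D, E, A, B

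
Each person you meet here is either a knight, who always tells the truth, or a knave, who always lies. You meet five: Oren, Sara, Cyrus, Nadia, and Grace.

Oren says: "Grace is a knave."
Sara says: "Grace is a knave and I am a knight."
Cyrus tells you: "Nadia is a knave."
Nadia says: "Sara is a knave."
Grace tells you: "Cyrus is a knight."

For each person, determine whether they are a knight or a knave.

Consider Oren. Suppose Oren is a knave.
Then no assignment of the remaining roles makes every statement match its speaker's type — contradiction.
So Oren is a knight.
Consider Sara. Suppose Sara is a knight.
Then no assignment of the remaining roles makes every statement match its speaker's type — contradiction.
So Sara is a knave.
With that fixed, Nadia's statement is true, so Nadia is a knight.
With that fixed, Cyrus's statement is false, so Cyrus is a knave.
With that fixed, Grace's statement is false, so Grace is a knave.

Oren: knight, Sara: knave, Cyrus: knave, Nadia: knight, Grace: knave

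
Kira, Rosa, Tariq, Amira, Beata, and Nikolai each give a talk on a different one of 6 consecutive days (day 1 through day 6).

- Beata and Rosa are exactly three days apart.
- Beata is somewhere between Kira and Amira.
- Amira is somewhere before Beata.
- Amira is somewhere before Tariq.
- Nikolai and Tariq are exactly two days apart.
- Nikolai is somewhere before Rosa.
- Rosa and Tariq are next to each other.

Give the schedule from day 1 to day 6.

Amira, Beata, Kira, Nikolai, Rosa, Tariq

From clues 1–2: Rosa is in {1,2,5,6}.
From clues 1–3: Kira is in {3,4,5,6}.
From clues 1–4: Amira is in {1,2,3}.
From clues 1–5: Amira is in {1,2}.
From clues 1–6: Amira → day 1.
From clues 1–7: Beata → day 2, Kira → day 3, Nikolai → day 4, Rosa → day 5, Tariq → day 6.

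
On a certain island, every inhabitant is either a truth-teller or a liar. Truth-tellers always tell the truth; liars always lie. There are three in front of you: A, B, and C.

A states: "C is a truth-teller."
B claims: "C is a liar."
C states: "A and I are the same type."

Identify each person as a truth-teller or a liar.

A: truth-teller, B: liar, C: truth-teller

Consider A. Suppose A is a liar.
Then whichever role C has, C's statement has the wrong truth value — contradiction.
So A is a truth-teller.
Consider B. Suppose B is a truth-teller.
Then no assignment of the remaining roles makes every statement match its speaker's type — contradiction.
So B is a liar.
Consider C. Suppose C is a liar.
Then A's statement comes out false, contradicting A being a truth-teller.
So C is a truth-teller.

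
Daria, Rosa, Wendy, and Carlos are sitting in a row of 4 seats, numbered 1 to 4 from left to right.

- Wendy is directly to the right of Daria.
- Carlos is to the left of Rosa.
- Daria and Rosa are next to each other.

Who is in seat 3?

With clues 1–2, Rosa is ruled out for seat 3.
With clues 1–3, Carlos and Wendy are ruled out for seat 3.
So seat 3 is Daria.

Daria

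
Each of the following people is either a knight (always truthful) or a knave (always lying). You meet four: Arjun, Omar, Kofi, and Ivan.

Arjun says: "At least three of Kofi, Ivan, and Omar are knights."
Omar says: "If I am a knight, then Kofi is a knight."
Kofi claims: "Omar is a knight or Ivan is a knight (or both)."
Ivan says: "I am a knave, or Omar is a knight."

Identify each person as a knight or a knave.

Arjun: knight, Omar: knight, Kofi: knight, Ivan: knight

Consider Arjun. Suppose Arjun is a knave.
Then no assignment of the remaining roles makes every statement match its speaker's type — contradiction.
So Arjun is a knight.
Consider Omar. Suppose Omar is a knave.
Then Arjun's statement comes out false, contradicting Arjun being a knight.
So Omar is a knight.
With that fixed, Kofi's statement is true, so Kofi is a knight.
With that fixed, Ivan's statement is true, so Ivan is a knight.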